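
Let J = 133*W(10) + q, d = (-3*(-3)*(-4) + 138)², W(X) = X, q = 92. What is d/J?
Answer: 578/79 ≈ 7.3165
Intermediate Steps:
d = 10404 (d = (9*(-4) + 138)² = (-36 + 138)² = 102² = 10404)
J = 1422 (J = 133*10 + 92 = 1330 + 92 = 1422)
d/J = 10404/1422 = 10404*(1/1422) = 578/79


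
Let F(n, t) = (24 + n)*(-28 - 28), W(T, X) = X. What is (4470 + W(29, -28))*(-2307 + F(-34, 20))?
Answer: -7760174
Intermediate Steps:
F(n, t) = -1344 - 56*n (F(n, t) = (24 + n)*(-56) = -1344 - 56*n)
(4470 + W(29, -28))*(-2307 + F(-34, 20)) = (4470 - 28)*(-2307 + (-1344 - 56*(-34))) = 4442*(-2307 + (-1344 + 1904)) = 4442*(-2307 + 560) = 4442*(-1747) = -7760174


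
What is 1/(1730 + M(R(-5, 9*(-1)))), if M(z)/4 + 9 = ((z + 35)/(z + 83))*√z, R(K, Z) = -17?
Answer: 102487/173614202 - 33*I*√17/86807101 ≈ 0.00059031 - 1.5674e-6*I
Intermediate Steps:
M(z) = -36 + 4*√z*(35 + z)/(83 + z) (M(z) = -36 + 4*(((z + 35)/(z + 83))*√z) = -36 + 4*(((35 + z)/(83 + z))*√z) = -36 + 4*(√z*(35 + z)/(83 + z)) = -36 + 4*√z*(35 + z)/(83 + z))
1/(1730 + M(R(-5, 9*(-1)))) = 1/(1730 + 4*(-747 + (-17)^(3/2) - 9*(-17) + 35*√(-17))/(83 - 17)) = 1/(1730 + 4*(-747 - 17*I*√17 + 153 + 35*(I*√17))/66) = 1/(1730 + 4*(1/66)*(-747 - 17*I*√17 + 153 + 35*I*√17)) = 1/(1730 + 4*(1/66)*(-594 + 18*I*√17)) = 1/(1730 + (-36 + 12*I*√17/11)) = 1/(1694 + 12*I*√17/11)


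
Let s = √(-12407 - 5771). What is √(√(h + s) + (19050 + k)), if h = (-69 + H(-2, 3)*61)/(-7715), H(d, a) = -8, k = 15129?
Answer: √(2034375949275 + 7715*√7715*√(557 + 7715*I*√18178))/7715 ≈ 184.9 + 0.022197*I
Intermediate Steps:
h = 557/7715 (h = (-69 - 8*61)/(-7715) = (-69 - 488)*(-1/7715) = -557*(-1/7715) = 557/7715 ≈ 0.072197)
s = I*√18178 (s = √(-18178) = I*√18178 ≈ 134.83*I)
√(√(h + s) + (19050 + k)) = √(√(557/7715 + I*√18178) + (19050 + 15129)) = √(√(557/7715 + I*√18178) + 34179) = √(34179 + √(557/7715 + I*√18178))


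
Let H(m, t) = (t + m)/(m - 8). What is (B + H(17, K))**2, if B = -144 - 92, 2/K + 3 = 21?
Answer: 359557444/6561 ≈ 54802.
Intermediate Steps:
K = 1/9 (K = 2/(-3 + 21) = 2/18 = 2*(1/18) = 1/9 ≈ 0.11111)
H(m, t) = (m + t)/(-8 + m)
B = -236
(B + H(17, K))**2 = (-236 + (17 + 1/9)/(-8 + 17))**2 = (-236 + (154/9)/9)**2 = (-236 + (1/9)*(154/9))**2 = (-236 + 154/81)**2 = (-18962/81)**2 = 359557444/6561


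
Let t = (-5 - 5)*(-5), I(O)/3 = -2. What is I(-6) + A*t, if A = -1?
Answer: -56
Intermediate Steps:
I(O) = -6 (I(O) = 3*(-2) = -6)
t = 50 (t = -10*(-5) = 50)
I(-6) + A*t = -6 - 1*50 = -6 - 50 = -56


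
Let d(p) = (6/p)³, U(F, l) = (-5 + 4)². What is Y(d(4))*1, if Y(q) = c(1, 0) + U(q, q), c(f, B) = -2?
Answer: -1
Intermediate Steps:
U(F, l) = 1 (U(F, l) = (-1)² = 1)
d(p) = 216/p³
Y(q) = -1 (Y(q) = -2 + 1 = -1)
Y(d(4))*1 = -1*1 = -1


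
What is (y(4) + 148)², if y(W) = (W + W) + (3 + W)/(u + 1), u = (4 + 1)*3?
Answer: 6265009/256 ≈ 24473.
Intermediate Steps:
u = 15 (u = 5*3 = 15)
y(W) = 3/16 + 33*W/16 (y(W) = (W + W) + (3 + W)/(15 + 1) = 2*W + (3 + W)/16 = 2*W + (3 + W)*(1/16) = 2*W + (3/16 + W/16) = 3/16 + 33*W/16)
(y(4) + 148)² = ((3/16 + (33/16)*4) + 148)² = ((3/16 + 33/4) + 148)² = (135/16 + 148)² = (2503/16)² = 6265009/256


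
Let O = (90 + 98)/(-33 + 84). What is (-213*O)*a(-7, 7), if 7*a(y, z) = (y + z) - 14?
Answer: 26696/17 ≈ 1570.4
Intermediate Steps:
a(y, z) = -2 + y/7 + z/7 (a(y, z) = ((y + z) - 14)/7 = (-14 + y + z)/7 = -2 + y/7 + z/7)
O = 188/51 ≈ 3.6863
(-213*O)*a(-7, 7) = (-213*188/51)*(-2 + (1/7)*(-7) + (1/7)*7) = -13348*(-2 - 1 + 1)/17 = -13348/17*(-2) = 26696/17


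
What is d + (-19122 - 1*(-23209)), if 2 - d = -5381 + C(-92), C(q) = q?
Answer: 9562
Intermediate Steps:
d = 5475 (d = 2 - (-5381 - 92) = 2 - 1*(-5473) = 2 + 5473 = 5475)
d + (-19122 - 1*(-23209)) = 5475 + (-19122 - 1*(-23209)) = 5475 + (-19122 + 23209) = 5475 + 4087 = 9562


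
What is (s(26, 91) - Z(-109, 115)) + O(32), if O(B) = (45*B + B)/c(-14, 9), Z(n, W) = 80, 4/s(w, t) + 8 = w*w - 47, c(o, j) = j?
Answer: 51892/621 ≈ 83.562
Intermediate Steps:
s(w, t) = 4/(-55 + w²) (s(w, t) = 4/(-8 + (w*w - 47)) = 4/(-8 + (w² - 47)) = 4/(-8 + (-47 + w²)) = 4/(-55 + w²))
O(B) = 46*B/9 (O(B) = (45*B + B)/9 = (46*B)*(⅑) = 46*B/9)
(s(26, 91) - Z(-109, 115)) + O(32) = (4/(-55 + 26²) - 1*80) + (46/9)*32 = (4/(-55 + 676) - 80) + 1472/9 = (4/621 - 80) + 1472/9 = -49676/621 + 1472/9 = 51892/621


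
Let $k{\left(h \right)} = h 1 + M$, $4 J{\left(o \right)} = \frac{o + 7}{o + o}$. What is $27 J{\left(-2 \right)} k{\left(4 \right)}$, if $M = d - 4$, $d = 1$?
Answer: $- \frac{135}{16} \approx -8.4375$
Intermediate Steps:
$M = -3$ ($M = 1 - 4 = -3$)
$J{\left(o \right)} = \frac{7 + o}{8 o}$ ($J{\left(o \right)} = \frac{\left(o + 7\right) \frac{1}{o + o}}{4} = \frac{\left(7 + o\right) \frac{1}{2 o}}{4} = \frac{\frac{1}{2} \frac{1}{o} \left(7 + o\right)}{4} = \frac{7 + o}{8 o}$)
$k{\left(h \right)} = -3 + h$ ($k{\left(h \right)} = h 1 - 3 = h - 3 = -3 + h$)
$27 J{\left(-2 \right)} k{\left(4 \right)} = 27 \frac{7 - 2}{8 \left(-2\right)} \left(-3 + 4\right) = 27 \cdot \frac{1}{8} \left(- \frac{1}{2}\right) 5 \cdot 1 = 27 \left(- \frac{5}{16}\right) 1 = \left(- \frac{135}{16}\right) 1 = - \frac{135}{16}$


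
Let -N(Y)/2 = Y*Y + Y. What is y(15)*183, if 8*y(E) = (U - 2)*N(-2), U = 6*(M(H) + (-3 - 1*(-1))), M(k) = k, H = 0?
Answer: 1281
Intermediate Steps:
N(Y) = -2*Y - 2*Y² (N(Y) = -2*(Y*Y + Y) = -2*(Y² + Y) = -2*(Y + Y²) = -2*Y - 2*Y²)
U = -12 (U = 6*(0 + (-3 - 1*(-1))) = 6*(0 + (-3 + 1)) = 6*(0 - 2) = 6*(-2) = -12)
y(E) = 7 (y(E) = ((-12 - 2)*(-2*(-2)*(1 - 2)))/8 = (-(-28)*(-2)*(-1))/8 = (-14*(-4))/8 = (⅛)*56 = 7)
y(15)*183 = 7*183 = 1281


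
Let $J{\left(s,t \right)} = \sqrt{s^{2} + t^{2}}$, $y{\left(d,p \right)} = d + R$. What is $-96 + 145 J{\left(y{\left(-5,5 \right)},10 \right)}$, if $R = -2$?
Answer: $-96 + 145 \sqrt{149} \approx 1674.0$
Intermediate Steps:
$y{\left(d,p \right)} = -2 + d$ ($y{\left(d,p \right)} = d - 2 = -2 + d$)
$-96 + 145 J{\left(y{\left(-5,5 \right)},10 \right)} = -96 + 145 \sqrt{\left(-2 - 5\right)^{2} + 10^{2}} = -96 + 145 \sqrt{\left(-7\right)^{2} + 100} = -96 + 145 \sqrt{49 + 100} = -96 + 145 \sqrt{149}$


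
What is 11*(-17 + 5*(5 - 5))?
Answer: -187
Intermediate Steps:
11*(-17 + 5*(5 - 5)) = 11*(-17 + 5*0) = 11*(-17 + 0) = 11*(-17) = -187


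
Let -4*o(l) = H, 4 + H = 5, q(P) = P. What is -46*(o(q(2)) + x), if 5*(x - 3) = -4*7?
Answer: 1311/10 ≈ 131.10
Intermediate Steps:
x = -13/5 (x = 3 + (-4*7)/5 = 3 + (1/5)*(-28) = 3 - 28/5 = -13/5 ≈ -2.6000)
H = 1 (H = -4 + 5 = 1)
o(l) = -1/4 (o(l) = -1/4*1 = -1/4)
-46*(o(q(2)) + x) = -46*(-1/4 - 13/5) = -46*(-57/20) = 1311/10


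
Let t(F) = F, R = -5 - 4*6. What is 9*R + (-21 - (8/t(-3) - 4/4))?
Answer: -835/3 ≈ -278.33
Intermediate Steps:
R = -29 (R = -5 - 24 = -29)
9*R + (-21 - (8/t(-3) - 4/4)) = 9*(-29) + (-21 - (8/(-3) - 4/4)) = -261 + (-21 - (8*(-⅓) - 4*¼)) = -261 + (-21 - (-8/3 - 1)) = -261 + (-21 - 1*(-11/3)) = -261 + (-21 + 11/3) = -261 - 52/3 = -835/3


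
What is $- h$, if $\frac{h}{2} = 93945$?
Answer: $-187890$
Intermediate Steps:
$h = 187890$ ($h = 2 \cdot 93945 = 187890$)
$- h = \left(-1\right) 187890 = -187890$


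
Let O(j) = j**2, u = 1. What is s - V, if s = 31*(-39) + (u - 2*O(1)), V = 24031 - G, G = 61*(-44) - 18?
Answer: -27943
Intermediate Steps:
G = -2702 (G = -2684 - 18 = -2702)
V = 26733 (V = 24031 - 1*(-2702) = 24031 + 2702 = 26733)
s = -1210 (s = 31*(-39) + (1 - 2*1**2) = -1209 + (1 - 2*1) = -1209 + (1 - 2) = -1209 - 1 = -1210)
s - V = -1210 - 1*26733 = -1210 - 26733 = -27943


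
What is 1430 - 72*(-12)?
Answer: 2294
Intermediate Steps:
1430 - 72*(-12) = 1430 + 864 = 2294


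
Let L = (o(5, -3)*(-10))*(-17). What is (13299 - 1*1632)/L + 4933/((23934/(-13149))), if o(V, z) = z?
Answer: -926663518/339065 ≈ -2733.0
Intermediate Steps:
L = -510 (L = -3*(-10)*(-17) = 30*(-17) = -510)
(13299 - 1*1632)/L + 4933/((23934/(-13149))) = (13299 - 1*1632)/(-510) + 4933/((23934/(-13149))) = (13299 - 1632)*(-1/510) + 4933/((23934*(-1/13149))) = 11667*(-1/510) + 4933/(-7978/4383) = -3889/170 + 4933*(-4383/7978) = -3889/170 - 21621339/7978 = -926663518/339065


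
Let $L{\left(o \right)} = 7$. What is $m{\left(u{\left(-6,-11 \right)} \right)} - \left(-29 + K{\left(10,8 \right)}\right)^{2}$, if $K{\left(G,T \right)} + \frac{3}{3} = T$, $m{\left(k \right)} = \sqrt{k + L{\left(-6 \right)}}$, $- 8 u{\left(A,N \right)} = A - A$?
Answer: $-484 + \sqrt{7} \approx -481.35$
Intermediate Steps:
$u{\left(A,N \right)} = 0$ ($u{\left(A,N \right)} = - \frac{A - A}{8} = \left(- \frac{1}{8}\right) 0 = 0$)
$m{\left(k \right)} = \sqrt{7 + k}$ ($m{\left(k \right)} = \sqrt{k + 7} = \sqrt{7 + k}$)
$K{\left(G,T \right)} = -1 + T$
$m{\left(u{\left(-6,-11 \right)} \right)} - \left(-29 + K{\left(10,8 \right)}\right)^{2} = \sqrt{7 + 0} - \left(-29 + \left(-1 + 8\right)\right)^{2} = \sqrt{7} - \left(-29 + 7\right)^{2} = \sqrt{7} - \left(-22\right)^{2} = \sqrt{7} - 484 = -484 + \sqrt{7}$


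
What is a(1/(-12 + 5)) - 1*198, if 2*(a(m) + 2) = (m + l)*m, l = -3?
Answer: -9789/49 ≈ -199.78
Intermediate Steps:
a(m) = -2 + m*(-3 + m)/2 (a(m) = -2 + ((m - 3)*m)/2 = -2 + ((-3 + m)*m)/2 = -2 + (m*(-3 + m))/2 = -2 + m*(-3 + m)/2)
a(1/(-12 + 5)) - 1*198 = (-2 + (1/(-12 + 5))²/2 - 3/(2*(-12 + 5))) - 1*198 = (-2 + (1/(-7))²/2 - 3/2/(-7)) - 198 = (-2 + (-⅐)²/2 - 3/2*(-⅐)) - 198 = (-2 + (½)*(1/49) + 3/14) - 198 = (-2 + 1/98 + 3/14) - 198 = -87/49 - 198 = -9789/49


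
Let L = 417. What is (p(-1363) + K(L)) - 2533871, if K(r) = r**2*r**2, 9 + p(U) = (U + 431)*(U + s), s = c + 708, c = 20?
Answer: 30235442261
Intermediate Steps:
s = 728 (s = 20 + 708 = 728)
p(U) = -9 + (431 + U)*(728 + U) (p(U) = -9 + (U + 431)*(U + 728) = -9 + (431 + U)*(728 + U))
K(r) = r**4
(p(-1363) + K(L)) - 2533871 = ((313759 + (-1363)**2 + 1159*(-1363)) + 417**4) - 2533871 = ((313759 + 1857769 - 1579717) + 30237384321) - 2533871 = (591811 + 30237384321) - 2533871 = 30237976132 - 2533871 = 30235442261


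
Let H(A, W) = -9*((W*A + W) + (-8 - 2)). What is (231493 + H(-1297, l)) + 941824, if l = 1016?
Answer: 13024031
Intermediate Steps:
H(A, W) = 90 - 9*W - 9*A*W (H(A, W) = -9*((A*W + W) - 10) = -9*((W + A*W) - 10) = -9*(-10 + W + A*W) = 90 - 9*W - 9*A*W)
(231493 + H(-1297, l)) + 941824 = (231493 + (90 - 9*1016 - 9*(-1297)*1016)) + 941824 = (231493 + (90 - 9144 + 11859768)) + 941824 = (231493 + 11850714) + 941824 = 12082207 + 941824 = 13024031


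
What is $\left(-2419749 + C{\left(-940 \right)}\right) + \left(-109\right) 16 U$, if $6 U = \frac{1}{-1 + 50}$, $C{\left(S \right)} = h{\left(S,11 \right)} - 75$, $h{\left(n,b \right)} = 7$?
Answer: $- \frac{355713971}{147} \approx -2.4198 \cdot 10^{6}$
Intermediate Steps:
$C{\left(S \right)} = -68$ ($C{\left(S \right)} = 7 - 75 = -68$)
$U = \frac{1}{294}$ ($U = \frac{1}{6 \left(-1 + 50\right)} = \frac{1}{6 \cdot 49} = \frac{1}{6} \cdot \frac{1}{49} = \frac{1}{294} \approx 0.0034014$)
$\left(-2419749 + C{\left(-940 \right)}\right) + \left(-109\right) 16 U = \left(-2419749 - 68\right) + \left(-109\right) 16 \cdot \frac{1}{294} = -2419817 - \frac{872}{147} = - \frac{355713971}{147}$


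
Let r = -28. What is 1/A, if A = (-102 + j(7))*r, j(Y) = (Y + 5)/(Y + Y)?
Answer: 1/2832 ≈ 0.00035311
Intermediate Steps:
j(Y) = (5 + Y)/(2*Y) (j(Y) = (5 + Y)/((2*Y)) = (5 + Y)*(1/(2*Y)) = (5 + Y)/(2*Y))
A = 2832 (A = (-102 + (1/2)*(5 + 7)/7)*(-28) = (-102 + (1/2)*(1/7)*12)*(-28) = (-102 + 6/7)*(-28) = -708/7*(-28) = 2832)
1/A = 1/2832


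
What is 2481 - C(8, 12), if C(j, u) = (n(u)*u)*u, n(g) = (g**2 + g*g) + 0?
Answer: -38991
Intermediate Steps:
n(g) = 2*g**2 (n(g) = (g**2 + g**2) + 0 = 2*g**2 + 0 = 2*g**2)
C(j, u) = 2*u**4 (C(j, u) = ((2*u**2)*u)*u = (2*u**3)*u = 2*u**4)
2481 - C(8, 12) = 2481 - 2*12**4 = 2481 - 2*20736 = 2481 - 1*41472 = 2481 - 41472 = -38991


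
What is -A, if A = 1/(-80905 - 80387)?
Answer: 1/161292 ≈ 6.1999e-6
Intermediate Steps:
A = -1/161292 (A = 1/(-161292) = -1/161292 ≈ -6.1999e-6)
-A = -1*(-1/161292) = 1/161292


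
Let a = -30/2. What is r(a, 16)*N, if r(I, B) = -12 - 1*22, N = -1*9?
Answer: 306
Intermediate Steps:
N = -9
a = -15 (a = -30*½ = -15)
r(I, B) = -34 (r(I, B) = -12 - 22 = -34)
r(a, 16)*N = -34*(-9) = 306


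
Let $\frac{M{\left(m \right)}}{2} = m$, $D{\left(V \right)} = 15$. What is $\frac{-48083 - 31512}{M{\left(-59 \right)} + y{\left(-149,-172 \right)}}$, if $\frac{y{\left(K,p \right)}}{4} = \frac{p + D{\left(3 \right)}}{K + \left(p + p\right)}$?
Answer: $\frac{39240335}{57546} \approx 681.9$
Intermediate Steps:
$y{\left(K,p \right)} = \frac{4 \left(15 + p\right)}{K + 2 p}$ ($y{\left(K,p \right)} = 4 \frac{p + 15}{K + \left(p + p\right)} = 4 \frac{15 + p}{K + 2 p} = \frac{4 \left(15 + p\right)}{K + 2 p}$)
$M{\left(m \right)} = 2 m$
$\frac{-48083 - 31512}{M{\left(-59 \right)} + y{\left(-149,-172 \right)}} = \frac{-48083 - 31512}{2 \left(-59\right) + \frac{4 \left(15 - 172\right)}{-149 + 2 \left(-172\right)}} = - \frac{79595}{-118 + 4 \frac{1}{-149 - 344} \left(-157\right)} = - \frac{79595}{-118 + 4 \frac{1}{-493} \left(-157\right)} = - \frac{79595}{-118 + 4 \left(- \frac{1}{493}\right) \left(-157\right)} = - \frac{79595}{-118 + \frac{628}{493}} = - \frac{79595}{- \frac{57546}{493}} = \left(-79595\right) \left(- \frac{493}{57546}\right) = \frac{39240335}{57546}$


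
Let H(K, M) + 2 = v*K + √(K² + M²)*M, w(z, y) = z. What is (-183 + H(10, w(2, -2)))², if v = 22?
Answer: 1641 + 280*√26 ≈ 3068.7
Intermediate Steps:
H(K, M) = -2 + 22*K + M*√(K² + M²) (H(K, M) = -2 + (22*K + √(K² + M²)*M) = -2 + (22*K + M*√(K² + M²)) = -2 + 22*K + M*√(K² + M²))
(-183 + H(10, w(2, -2)))² = (-183 + (-2 + 22*10 + 2*√(10² + 2²)))² = (-183 + (-2 + 220 + 2*√(100 + 4)))² = (-183 + (-2 + 220 + 2*√104))² = (-183 + (-2 + 220 + 2*(2*√26)))² = (-183 + (-2 + 220 + 4*√26))² = (-183 + (218 + 4*√26))² = (35 + 4*√26)²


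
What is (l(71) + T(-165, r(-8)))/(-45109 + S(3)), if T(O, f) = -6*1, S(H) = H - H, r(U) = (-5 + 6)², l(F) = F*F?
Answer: -5035/45109 ≈ -0.11162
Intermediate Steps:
l(F) = F²
r(U) = 1 (r(U) = 1² = 1)
S(H) = 0
T(O, f) = -6
(l(71) + T(-165, r(-8)))/(-45109 + S(3)) = (71² - 6)/(-45109 + 0) = (5041 - 6)/(-45109) = 5035*(-1/45109) = -5035/45109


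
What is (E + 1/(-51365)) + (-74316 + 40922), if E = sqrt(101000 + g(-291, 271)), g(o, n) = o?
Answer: -1715282811/51365 + sqrt(100709) ≈ -33077.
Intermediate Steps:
E = sqrt(100709) (E = sqrt(101000 - 291) = sqrt(100709) ≈ 317.35)
(E + 1/(-51365)) + (-74316 + 40922) = (sqrt(100709) + 1/(-51365)) + (-74316 + 40922) = (sqrt(100709) - 1/51365) - 33394 = (-1/51365 + sqrt(100709)) - 33394 = -1715282811/51365 + sqrt(100709)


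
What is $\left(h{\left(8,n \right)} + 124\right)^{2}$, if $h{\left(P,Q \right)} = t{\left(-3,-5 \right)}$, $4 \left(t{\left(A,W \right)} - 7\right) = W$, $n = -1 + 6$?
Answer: $\frac{269361}{16} \approx 16835.0$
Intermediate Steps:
$n = 5$
$t{\left(A,W \right)} = 7 + \frac{W}{4}$
$h{\left(P,Q \right)} = \frac{23}{4}$ ($h{\left(P,Q \right)} = 7 + \frac{1}{4} \left(-5\right) = 7 - \frac{5}{4} = \frac{23}{4}$)
$\left(h{\left(8,n \right)} + 124\right)^{2} = \left(\frac{23}{4} + 124\right)^{2} = \left(\frac{519}{4}\right)^{2} = \frac{269361}{16}$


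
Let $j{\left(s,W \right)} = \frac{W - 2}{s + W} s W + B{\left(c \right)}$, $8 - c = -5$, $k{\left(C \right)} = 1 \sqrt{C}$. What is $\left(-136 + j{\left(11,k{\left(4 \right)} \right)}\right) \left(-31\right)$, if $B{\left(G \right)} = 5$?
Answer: $4061$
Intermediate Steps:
$k{\left(C \right)} = \sqrt{C}$
$c = 13$ ($c = 8 - -5 = 8 + 5 = 13$)
$j{\left(s,W \right)} = 5 + \frac{W s \left(-2 + W\right)}{W + s}$ ($j{\left(s,W \right)} = \frac{W - 2}{s + W} s W + 5 = \frac{-2 + W}{W + s} s W + 5 = \frac{s \left(-2 + W\right)}{W + s} W + 5 = \frac{W s \left(-2 + W\right)}{W + s} + 5 = 5 + \frac{W s \left(-2 + W\right)}{W + s}$)
$\left(-136 + j{\left(11,k{\left(4 \right)} \right)}\right) \left(-31\right) = \left(-136 + \frac{5 \sqrt{4} + 5 \cdot 11 + 11 \left(\sqrt{4}\right)^{2} - 2 \sqrt{4} \cdot 11}{\sqrt{4} + 11}\right) \left(-31\right) = \left(-136 + \frac{5 \cdot 2 + 55 + 11 \cdot 2^{2} - 4 \cdot 11}{2 + 11}\right) \left(-31\right) = \left(-136 + \frac{10 + 55 + 11 \cdot 4 - 44}{13}\right) \left(-31\right) = \left(-136 + \frac{10 + 55 + 44 - 44}{13}\right) \left(-31\right) = \left(-136 + \frac{1}{13} \cdot 65\right) \left(-31\right) = \left(-136 + 5\right) \left(-31\right) = \left(-131\right) \left(-31\right) = 4061$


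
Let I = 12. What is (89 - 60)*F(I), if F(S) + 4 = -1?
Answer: -145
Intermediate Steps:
F(S) = -5 (F(S) = -4 - 1 = -5)
(89 - 60)*F(I) = (89 - 60)*(-5) = 29*(-5) = -145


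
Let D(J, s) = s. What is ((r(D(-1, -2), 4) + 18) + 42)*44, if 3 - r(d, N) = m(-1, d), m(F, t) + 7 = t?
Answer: 3168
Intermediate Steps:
m(F, t) = -7 + t
r(d, N) = 10 - d (r(d, N) = 3 - (-7 + d) = 3 + (7 - d) = 10 - d)
((r(D(-1, -2), 4) + 18) + 42)*44 = (((10 - 1*(-2)) + 18) + 42)*44 = (((10 + 2) + 18) + 42)*44 = ((12 + 18) + 42)*44 = (30 + 42)*44 = 72*44 = 3168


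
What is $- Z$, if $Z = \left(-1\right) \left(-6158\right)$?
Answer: $-6158$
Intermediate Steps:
$Z = 6158$
$- Z = \left(-1\right) 6158 = -6158$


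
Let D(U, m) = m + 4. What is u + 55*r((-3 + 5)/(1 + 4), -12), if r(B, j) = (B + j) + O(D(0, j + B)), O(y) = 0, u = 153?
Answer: -485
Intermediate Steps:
D(U, m) = 4 + m
r(B, j) = B + j (r(B, j) = (B + j) + 0 = B + j)
u + 55*r((-3 + 5)/(1 + 4), -12) = 153 + 55*((-3 + 5)/(1 + 4) - 12) = 153 + 55*(2/5 - 12) = 153 + 55*(2*(⅕) - 12) = 153 + 55*(⅖ - 12) = 153 + 55*(-58/5) = 153 - 638 = -485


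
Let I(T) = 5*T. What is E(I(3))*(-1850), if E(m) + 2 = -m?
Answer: 31450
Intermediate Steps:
E(m) = -2 - m
E(I(3))*(-1850) = (-2 - 5*3)*(-1850) = (-2 - 1*15)*(-1850) = (-2 - 15)*(-1850) = -17*(-1850) = 31450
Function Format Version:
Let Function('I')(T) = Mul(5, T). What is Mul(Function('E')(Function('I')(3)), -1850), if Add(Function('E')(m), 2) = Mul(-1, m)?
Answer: 31450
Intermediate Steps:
Function('E')(m) = Add(-2, Mul(-1, m))
Mul(Function('E')(Function('I')(3)), -1850) = Mul(Add(-2, Mul(-1, Mul(5, 3))), -1850) = Mul(Add(-2, Mul(-1, 15)), -1850) = Mul(Add(-2, -15), -1850) = Mul(-17, -1850) = 31450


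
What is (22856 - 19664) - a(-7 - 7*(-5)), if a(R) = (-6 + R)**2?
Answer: 2708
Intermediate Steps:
(22856 - 19664) - a(-7 - 7*(-5)) = (22856 - 19664) - (-6 + (-7 - 7*(-5)))**2 = 3192 - (-6 + (-7 + 35))**2 = 3192 - (-6 + 28)**2 = 3192 - 1*22**2 = 3192 - 1*484 = 3192 - 484 = 2708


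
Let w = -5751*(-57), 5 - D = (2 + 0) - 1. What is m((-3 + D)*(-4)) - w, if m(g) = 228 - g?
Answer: -327575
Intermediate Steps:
D = 4 (D = 5 - ((2 + 0) - 1) = 5 - (2 - 1) = 5 - 1*1 = 5 - 1 = 4)
w = 327807
m((-3 + D)*(-4)) - w = (228 - (-3 + 4)*(-4)) - 1*327807 = (228 - (-4)) - 327807 = (228 - 1*(-4)) - 327807 = (228 + 4) - 327807 = 232 - 327807 = -327575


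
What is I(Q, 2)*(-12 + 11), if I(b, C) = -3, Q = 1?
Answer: 3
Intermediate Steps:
I(Q, 2)*(-12 + 11) = -3*(-12 + 11) = -3*(-1) = 3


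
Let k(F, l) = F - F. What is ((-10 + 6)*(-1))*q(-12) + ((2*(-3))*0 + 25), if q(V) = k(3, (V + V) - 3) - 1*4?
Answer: 9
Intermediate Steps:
k(F, l) = 0
q(V) = -4 (q(V) = 0 - 1*4 = 0 - 4 = -4)
((-10 + 6)*(-1))*q(-12) + ((2*(-3))*0 + 25) = ((-10 + 6)*(-1))*(-4) + ((2*(-3))*0 + 25) = -4*(-1)*(-4) + (-6*0 + 25) = 4*(-4) + (0 + 25) = -16 + 25 = 9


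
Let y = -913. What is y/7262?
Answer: -913/7262 ≈ -0.12572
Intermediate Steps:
y/7262 = -913/7262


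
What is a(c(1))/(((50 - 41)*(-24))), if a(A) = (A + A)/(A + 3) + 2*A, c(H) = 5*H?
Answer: -5/96 ≈ -0.052083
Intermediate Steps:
a(A) = 2*A + 2*A/(3 + A) (a(A) = (2*A)/(3 + A) + 2*A = 2*A/(3 + A) + 2*A = 2*A + 2*A/(3 + A))
a(c(1))/(((50 - 41)*(-24))) = (2*(5*1)*(4 + 5*1)/(3 + 5*1))/(((50 - 41)*(-24))) = (2*5*(4 + 5)/(3 + 5))/((9*(-24))) = (2*5*9/8)/(-216) = (2*5*(⅛)*9)*(-1/216) = (45/4)*(-1/216) = -5/96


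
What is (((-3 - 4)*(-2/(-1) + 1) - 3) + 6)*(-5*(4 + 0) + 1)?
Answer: 342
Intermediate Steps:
(((-3 - 4)*(-2/(-1) + 1) - 3) + 6)*(-5*(4 + 0) + 1) = ((-7*(-2*(-1) + 1) - 3) + 6)*(-5*4 + 1) = ((-7*(2 + 1) - 3) + 6)*(-20 + 1) = ((-7*3 - 3) + 6)*(-19) = ((-21 - 3) + 6)*(-19) = (-24 + 6)*(-19) = -18*(-19) = 342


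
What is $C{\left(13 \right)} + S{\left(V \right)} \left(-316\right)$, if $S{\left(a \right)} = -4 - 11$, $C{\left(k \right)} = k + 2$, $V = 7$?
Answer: $4755$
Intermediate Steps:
$C{\left(k \right)} = 2 + k$
$S{\left(a \right)} = -15$
$C{\left(13 \right)} + S{\left(V \right)} \left(-316\right) = \left(2 + 13\right) - -4740 = 15 + 4740 = 4755$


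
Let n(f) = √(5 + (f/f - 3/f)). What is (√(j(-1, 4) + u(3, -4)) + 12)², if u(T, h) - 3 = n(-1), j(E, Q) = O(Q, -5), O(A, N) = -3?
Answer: (12 + √3)² ≈ 188.57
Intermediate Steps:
j(E, Q) = -3
n(f) = √(6 - 3/f) (n(f) = √(5 + (1 - 3/f)) = √(6 - 3/f))
u(T, h) = 6 (u(T, h) = 3 + √(6 - 3/(-1)) = 3 + √(6 - 3*(-1)) = 3 + √(6 + 3) = 3 + √9 = 3 + 3 = 6)
(√(j(-1, 4) + u(3, -4)) + 12)² = (√(-3 + 6) + 12)² = (√3 + 12)² = (12 + √3)²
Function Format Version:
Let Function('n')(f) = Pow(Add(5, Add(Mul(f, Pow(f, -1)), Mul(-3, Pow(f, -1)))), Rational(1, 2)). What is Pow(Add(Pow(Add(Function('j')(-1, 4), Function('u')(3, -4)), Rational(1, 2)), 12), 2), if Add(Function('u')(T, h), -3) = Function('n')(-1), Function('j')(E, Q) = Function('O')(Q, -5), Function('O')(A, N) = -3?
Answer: Pow(Add(12, Pow(3, Rational(1, 2))), 2) ≈ 188.57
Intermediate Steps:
Function('j')(E, Q) = -3
Function('n')(f) = Pow(Add(6, Mul(-3, Pow(f, -1))), Rational(1, 2)) (Function('n')(f) = Pow(Add(5, Add(1, Mul(-3, Pow(f, -1)))), Rational(1, 2)) = Pow(Add(6, Mul(-3, Pow(f, -1))), Rational(1, 2)))
Function('u')(T, h) = 6 (Function('u')(T, h) = Add(3, Pow(Add(6, Mul(-3, Pow(-1, -1))), Rational(1, 2))) = Add(3, Pow(Add(6, Mul(-3, -1)), Rational(1, 2))) = Add(3, Pow(Add(6, 3), Rational(1, 2))) = Add(3, Pow(9, Rational(1, 2))) = Add(3, 3) = 6)
Pow(Add(Pow(Add(Function('j')(-1, 4), Function('u')(3, -4)), Rational(1, 2)), 12), 2) = Pow(Add(Pow(Add(-3, 6), Rational(1, 2)), 12), 2) = Pow(Add(Pow(3, Rational(1, 2)), 12), 2) = Pow(Add(12, Pow(3, Rational(1, 2))), 2)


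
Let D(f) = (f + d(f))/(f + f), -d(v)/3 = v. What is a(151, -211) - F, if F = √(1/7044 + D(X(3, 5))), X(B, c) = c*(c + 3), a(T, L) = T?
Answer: 151 - I*√12402723/3522 ≈ 151.0 - 0.99993*I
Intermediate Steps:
X(B, c) = c*(3 + c)
d(v) = -3*v
D(f) = -1 (D(f) = (f - 3*f)/(f + f) = (-2*f)/((2*f)) = (-2*f)*(1/(2*f)) = -1)
F = I*√12402723/3522 (F = √(1/7044 - 1) = √(-7043/7044) = I*√12402723/3522 ≈ 0.99993*I)
a(151, -211) - F = 151 - I*√12402723/3522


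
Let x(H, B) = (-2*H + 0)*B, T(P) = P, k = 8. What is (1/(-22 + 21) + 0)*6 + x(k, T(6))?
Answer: -102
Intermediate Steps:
x(H, B) = -2*B*H (x(H, B) = (-2*H)*B = -2*B*H)
(1/(-22 + 21) + 0)*6 + x(k, T(6)) = (1/(-22 + 21) + 0)*6 - 2*6*8 = (1/(-1) + 0)*6 - 96 = (-1 + 0)*6 - 96 = -1*6 - 96 = -6 - 96 = -102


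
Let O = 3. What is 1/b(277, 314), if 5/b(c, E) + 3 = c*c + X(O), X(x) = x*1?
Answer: 76729/5 ≈ 15346.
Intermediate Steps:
X(x) = x
b(c, E) = 5/c² (b(c, E) = 5/(-3 + (c*c + 3)) = 5/(-3 + (c² + 3)) = 5/(-3 + (3 + c²)) = 5/(c²) = 5/c²)
1/b(277, 314) = 1/(5/277²) = 1/(5*(1/76729)) = 1/(5/76729) = 76729/5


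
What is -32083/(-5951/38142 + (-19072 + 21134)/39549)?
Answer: 16132166108838/52235765 ≈ 3.0883e+5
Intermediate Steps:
-32083/(-5951/38142 + (-19072 + 21134)/39549) = -32083/(-5951*1/38142 + 2062*(1/39549)) = -32083/(-5951/38142 + 2062/39549) = -32083/(-52235765/502825986) = -32083*(-502825986/52235765) = 16132166108838/52235765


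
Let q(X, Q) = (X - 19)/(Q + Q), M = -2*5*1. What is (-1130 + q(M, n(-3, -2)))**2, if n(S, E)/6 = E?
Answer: 733922281/576 ≈ 1.2742e+6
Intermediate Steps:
n(S, E) = 6*E
M = -10 (M = -10*1 = -10)
q(X, Q) = (-19 + X)/(2*Q) (q(X, Q) = (-19 + X)/((2*Q)) = (-19 + X)*(1/(2*Q)) = (-19 + X)/(2*Q))
(-1130 + q(M, n(-3, -2)))**2 = (-1130 + (-19 - 10)/(2*((6*(-2)))))**2 = (-1130 + (1/2)*(-29)/(-12))**2 = (-1130 + (1/2)*(-1/12)*(-29))**2 = (-1130 + 29/24)**2 = (-27091/24)**2 = 733922281/576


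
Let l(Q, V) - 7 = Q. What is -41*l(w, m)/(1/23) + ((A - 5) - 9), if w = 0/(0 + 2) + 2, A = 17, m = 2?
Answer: -8484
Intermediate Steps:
w = 2 (w = 0/2 + 2 = (1/2)*0 + 2 = 0 + 2 = 2)
l(Q, V) = 7 + Q
-41*l(w, m)/(1/23) + ((A - 5) - 9) = -41*(7 + 2)/(1/23) + ((17 - 5) - 9) = -369/1/23 + (12 - 9) = -369*23 + 3 = -41*207 + 3 = -8487 + 3 = -8484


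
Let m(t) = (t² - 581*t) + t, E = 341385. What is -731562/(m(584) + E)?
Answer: -731562/343721 ≈ -2.1284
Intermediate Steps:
m(t) = t² - 580*t
-731562/(m(584) + E) = -731562/(584*(-580 + 584) + 341385) = -731562/(584*4 + 341385) = -731562/(2336 + 341385) = -731562/343721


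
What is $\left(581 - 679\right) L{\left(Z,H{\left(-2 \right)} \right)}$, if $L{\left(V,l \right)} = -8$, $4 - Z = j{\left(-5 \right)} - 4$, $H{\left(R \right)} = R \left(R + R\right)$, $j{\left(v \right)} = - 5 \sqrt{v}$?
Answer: $784$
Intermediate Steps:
$H{\left(R \right)} = 2 R^{2}$ ($H{\left(R \right)} = R 2 R = 2 R^{2}$)
$Z = 8 + 5 i \sqrt{5}$ ($Z = 4 - \left(- 5 \sqrt{-5} - 4\right) = 4 - \left(- 5 i \sqrt{5} - 4\right) = 4 - \left(-4 - 5 i \sqrt{5}\right) = 4 + \left(4 + 5 i \sqrt{5}\right) = 8 + 5 i \sqrt{5} \approx 8.0 + 11.18 i$)
$\left(581 - 679\right) L{\left(Z,H{\left(-2 \right)} \right)} = \left(581 - 679\right) \left(-8\right) = \left(-98\right) \left(-8\right) = 784$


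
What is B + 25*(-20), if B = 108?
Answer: -392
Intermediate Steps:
B + 25*(-20) = 108 + 25*(-20) = 108 - 500 = -392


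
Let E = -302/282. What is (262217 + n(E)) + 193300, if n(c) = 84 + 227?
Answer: 455828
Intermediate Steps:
E = -151/141 (E = -302*1/282 = -151/141 ≈ -1.0709)
n(c) = 311
(262217 + n(E)) + 193300 = (262217 + 311) + 193300 = 262528 + 193300 = 455828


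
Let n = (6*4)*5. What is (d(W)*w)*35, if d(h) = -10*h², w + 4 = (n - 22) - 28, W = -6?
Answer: -831600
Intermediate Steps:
n = 120 (n = 24*5 = 120)
w = 66 (w = -4 + ((120 - 22) - 28) = -4 + (98 - 28) = -4 + 70 = 66)
(d(W)*w)*35 = (-10*(-6)²*66)*35 = (-10*36*66)*35 = -360*66*35 = -23760*35 = -831600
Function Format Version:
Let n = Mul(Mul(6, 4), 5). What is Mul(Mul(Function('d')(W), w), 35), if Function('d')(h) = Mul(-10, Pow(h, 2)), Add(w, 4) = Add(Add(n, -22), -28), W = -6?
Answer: -831600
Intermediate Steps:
n = 120 (n = Mul(24, 5) = 120)
w = 66 (w = Add(-4, Add(Add(120, -22), -28)) = Add(-4, Add(98, -28)) = Add(-4, 70) = 66)
Mul(Mul(Function('d')(W), w), 35) = Mul(Mul(Mul(-10, Pow(-6, 2)), 66), 35) = Mul(Mul(Mul(-10, 36), 66), 35) = Mul(Mul(-360, 66), 35) = Mul(-23760, 35) = -831600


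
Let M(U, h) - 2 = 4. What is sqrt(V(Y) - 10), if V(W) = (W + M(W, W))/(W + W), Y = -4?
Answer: I*sqrt(41)/2 ≈ 3.2016*I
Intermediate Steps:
M(U, h) = 6 (M(U, h) = 2 + 4 = 6)
V(W) = (6 + W)/(2*W) (V(W) = (W + 6)/(W + W) = (6 + W)/((2*W)) = (6 + W)*(1/(2*W)) = (6 + W)/(2*W))
sqrt(V(Y) - 10) = sqrt((1/2)*(6 - 4)/(-4) - 10) = sqrt((1/2)*(-1/4)*2 - 10) = sqrt(-1/4 - 10) = sqrt(-41/4) = I*sqrt(41)/2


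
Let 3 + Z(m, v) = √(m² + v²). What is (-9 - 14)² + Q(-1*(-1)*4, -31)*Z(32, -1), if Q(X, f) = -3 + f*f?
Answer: -2345 + 4790*√41 ≈ 28326.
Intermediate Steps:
Z(m, v) = -3 + √(m² + v²)
Q(X, f) = -3 + f²
(-9 - 14)² + Q(-1*(-1)*4, -31)*Z(32, -1) = (-9 - 14)² + (-3 + (-31)²)*(-3 + √(32² + (-1)²)) = (-23)² + (-3 + 961)*(-3 + √(1024 + 1)) = 529 + 958*(-3 + √1025) = 529 + 958*(-3 + 5*√41) = 529 + (-2874 + 4790*√41) = -2345 + 4790*√41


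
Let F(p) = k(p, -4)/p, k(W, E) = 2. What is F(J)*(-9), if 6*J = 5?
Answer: -108/5 ≈ -21.600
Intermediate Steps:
J = ⅚ (J = (⅙)*5 = ⅚ ≈ 0.83333)
F(p) = 2/p
F(J)*(-9) = (2/(⅚))*(-9) = (2*(6/5))*(-9) = (12/5)*(-9) = -108/5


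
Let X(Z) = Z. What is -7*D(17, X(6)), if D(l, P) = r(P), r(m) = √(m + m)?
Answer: -14*√3 ≈ -24.249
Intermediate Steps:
r(m) = √2*√m (r(m) = √(2*m) = √2*√m)
D(l, P) = √2*√P
-7*D(17, X(6)) = -7*√2*√6 = -14*√3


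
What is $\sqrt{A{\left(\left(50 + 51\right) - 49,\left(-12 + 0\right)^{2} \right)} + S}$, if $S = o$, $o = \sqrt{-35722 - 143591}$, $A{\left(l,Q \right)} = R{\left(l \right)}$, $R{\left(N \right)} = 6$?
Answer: $\sqrt{6 + i \sqrt{179313}} \approx 14.654 + 14.448 i$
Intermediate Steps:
$A{\left(l,Q \right)} = 6$
$o = i \sqrt{179313}$ ($o = \sqrt{-35722 - 143591} = \sqrt{-179313} = i \sqrt{179313} \approx 423.45 i$)
$S = i \sqrt{179313} \approx 423.45 i$
$\sqrt{A{\left(\left(50 + 51\right) - 49,\left(-12 + 0\right)^{2} \right)} + S} = \sqrt{6 + i \sqrt{179313}}$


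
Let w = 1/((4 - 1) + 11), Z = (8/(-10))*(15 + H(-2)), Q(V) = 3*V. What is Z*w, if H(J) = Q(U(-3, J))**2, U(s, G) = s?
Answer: -192/35 ≈ -5.4857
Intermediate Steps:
H(J) = 81 (H(J) = (3*(-3))**2 = (-9)**2 = 81)
Z = -384/5 (Z = (8/(-10))*(15 + 81) = (8*(-1/10))*96 = -4/5*96 = -384/5 ≈ -76.800)
w = 1/14 (w = 1/(3 + 11) = 1/14 ≈ 0.071429)
Z*w = -384/5*1/14 = -192/35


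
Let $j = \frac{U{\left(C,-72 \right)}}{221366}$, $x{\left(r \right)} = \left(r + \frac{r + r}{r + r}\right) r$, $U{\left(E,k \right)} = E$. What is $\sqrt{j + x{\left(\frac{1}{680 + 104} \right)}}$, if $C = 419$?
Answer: $\frac{9 \sqrt{294685407641}}{86775472} \approx 0.056302$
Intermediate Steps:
$x{\left(r \right)} = r \left(1 + r\right)$ ($x{\left(r \right)} = \left(r + \frac{2 r}{2 r}\right) r = \left(r + 2 r \frac{1}{2 r}\right) r = \left(r + 1\right) r = \left(1 + r\right) r = r \left(1 + r\right)$)
$j = \frac{419}{221366} \approx 0.0018928$
$\sqrt{j + x{\left(\frac{1}{680 + 104} \right)}} = \sqrt{\frac{419}{221366} + \frac{1 + \frac{1}{680 + 104}}{680 + 104}} = \sqrt{\frac{419}{221366} + \frac{1 + \frac{1}{784}}{784}} = \sqrt{\frac{419}{221366} + \frac{1}{784} \cdot \frac{785}{784}} = \sqrt{\frac{419}{221366} + \frac{785}{614656}} = \sqrt{\frac{215656587}{68031970048}} = \frac{9 \sqrt{294685407641}}{86775472}$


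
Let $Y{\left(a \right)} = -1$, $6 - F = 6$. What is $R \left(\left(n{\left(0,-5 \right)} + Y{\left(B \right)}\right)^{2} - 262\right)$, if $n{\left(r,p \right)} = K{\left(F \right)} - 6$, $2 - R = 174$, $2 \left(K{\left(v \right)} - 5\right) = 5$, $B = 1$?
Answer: $45021$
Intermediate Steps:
$F = 0$ ($F = 6 - 6 = 0$)
$K{\left(v \right)} = \frac{15}{2}$ ($K{\left(v \right)} = 5 + \frac{1}{2} \cdot 5 = 5 + \frac{5}{2} = \frac{15}{2}$)
$R = -172$ ($R = 2 - 174 = -172$)
$n{\left(r,p \right)} = \frac{3}{2}$ ($n{\left(r,p \right)} = \frac{15}{2} - 6 = \frac{3}{2}$)
$R \left(\left(n{\left(0,-5 \right)} + Y{\left(B \right)}\right)^{2} - 262\right) = - 172 \left(\left(\frac{3}{2} - 1\right)^{2} - 262\right) = - 172 \left(\left(\frac{1}{2}\right)^{2} - 262\right) = - 172 \left(\frac{1}{4} - 262\right) = \left(-172\right) \left(- \frac{1047}{4}\right) = 45021$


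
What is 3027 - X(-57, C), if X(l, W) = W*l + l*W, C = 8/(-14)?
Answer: 20733/7 ≈ 2961.9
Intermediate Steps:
C = -4/7 (C = 8*(-1/14) = -4/7 ≈ -0.57143)
X(l, W) = 2*W*l (X(l, W) = W*l + W*l = 2*W*l)
3027 - X(-57, C) = 3027 - 2*(-4)*(-57)/7 = 3027 - 1*456/7 = 3027 - 456/7 = 20733/7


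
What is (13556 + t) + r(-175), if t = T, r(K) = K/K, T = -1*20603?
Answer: -7046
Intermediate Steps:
T = -20603
r(K) = 1
t = -20603
(13556 + t) + r(-175) = (13556 - 20603) + 1 = -7047 + 1 = -7046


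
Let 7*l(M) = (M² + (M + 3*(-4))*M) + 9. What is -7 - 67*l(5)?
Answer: 18/7 ≈ 2.5714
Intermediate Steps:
l(M) = 9/7 + M²/7 + M*(-12 + M)/7 (l(M) = ((M² + (M + 3*(-4))*M) + 9)/7 = ((M² + (M - 12)*M) + 9)/7 = ((M² + (-12 + M)*M) + 9)/7 = ((M² + M*(-12 + M)) + 9)/7 = (9 + M² + M*(-12 + M))/7 = 9/7 + M²/7 + M*(-12 + M)/7)
-7 - 67*l(5) = -7 - 67*(9/7 - 12/7*5 + (2/7)*5²) = -7 - 67*(9/7 - 60/7 + (2/7)*25) = -7 - 67*(9/7 - 60/7 + 50/7) = -7 - 67*(-⅐) = -7 + 67/7 = 18/7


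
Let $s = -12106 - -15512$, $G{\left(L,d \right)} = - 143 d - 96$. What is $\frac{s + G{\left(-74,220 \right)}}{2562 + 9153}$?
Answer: $- \frac{5630}{2343} \approx -2.4029$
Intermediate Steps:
$G{\left(L,d \right)} = -96 - 143 d$
$s = 3406$ ($s = -12106 + 15512 = 3406$)
$\frac{s + G{\left(-74,220 \right)}}{2562 + 9153} = \frac{3406 - 31556}{2562 + 9153} = \frac{3406 - 31556}{11715} = \left(3406 - 31556\right) \frac{1}{11715} = \left(-28150\right) \frac{1}{11715} = - \frac{5630}{2343}$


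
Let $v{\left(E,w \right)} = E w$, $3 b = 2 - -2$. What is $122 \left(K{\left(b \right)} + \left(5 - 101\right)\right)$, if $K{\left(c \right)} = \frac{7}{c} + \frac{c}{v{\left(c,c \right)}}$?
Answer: $-10980$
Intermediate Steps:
$b = \frac{4}{3}$ ($b = \frac{2 - -2}{3} = \frac{2 + 2}{3} = \frac{1}{3} \cdot 4 = \frac{4}{3} \approx 1.3333$)
$K{\left(c \right)} = \frac{8}{c}$ ($K{\left(c \right)} = \frac{7}{c} + \frac{c}{c c} = \frac{7}{c} + \frac{c}{c^{2}} = \frac{7}{c} + \frac{1}{c} = \frac{8}{c}$)
$122 \left(K{\left(b \right)} + \left(5 - 101\right)\right) = 122 \left(\frac{8}{\frac{4}{3}} + \left(5 - 101\right)\right) = 122 \left(8 \cdot \frac{3}{4} - 96\right) = 122 \left(6 - 96\right) = 122 \left(-90\right) = -10980$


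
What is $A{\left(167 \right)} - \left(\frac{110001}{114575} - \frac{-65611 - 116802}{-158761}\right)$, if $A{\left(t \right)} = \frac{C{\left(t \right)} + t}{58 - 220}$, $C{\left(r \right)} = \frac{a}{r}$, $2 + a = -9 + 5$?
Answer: $- \frac{414232660519169}{492113384770050} \approx -0.84174$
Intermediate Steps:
$a = -6$ ($a = -2 + \left(-9 + 5\right) = -2 - 4 = -6$)
$C{\left(r \right)} = - \frac{6}{r}$
$A{\left(t \right)} = - \frac{t}{162} + \frac{1}{27 t}$ ($A{\left(t \right)} = \frac{- \frac{6}{t} + t}{58 - 220} = \frac{t - \frac{6}{t}}{-162} = \left(t - \frac{6}{t}\right) \left(- \frac{1}{162}\right) = - \frac{t}{162} + \frac{1}{27 t}$)
$A{\left(167 \right)} - \left(\frac{110001}{114575} - \frac{-65611 - 116802}{-158761}\right) = \frac{6 - 167^{2}}{162 \cdot 167} - \left(\frac{110001}{114575} - \frac{-65611 - 116802}{-158761}\right) = \frac{1}{162} \cdot \frac{1}{167} \left(6 - 27889\right) - - \frac{3436100714}{18190041575} = \frac{1}{162} \cdot \frac{1}{167} \left(6 - 27889\right) + \left(- \frac{110001}{114575} + \frac{182413}{158761}\right) = \frac{1}{162} \cdot \frac{1}{167} \left(-27883\right) + \frac{3436100714}{18190041575} = - \frac{27883}{27054} + \frac{3436100714}{18190041575} = - \frac{414232660519169}{492113384770050}$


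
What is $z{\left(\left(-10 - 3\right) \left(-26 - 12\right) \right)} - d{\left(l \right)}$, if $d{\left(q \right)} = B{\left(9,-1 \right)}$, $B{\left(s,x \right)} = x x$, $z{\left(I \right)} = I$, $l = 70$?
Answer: $493$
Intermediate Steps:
$B{\left(s,x \right)} = x^{2}$
$d{\left(q \right)} = 1$ ($d{\left(q \right)} = \left(-1\right)^{2} = 1$)
$z{\left(\left(-10 - 3\right) \left(-26 - 12\right) \right)} - d{\left(l \right)} = \left(-10 - 3\right) \left(-26 - 12\right) - 1 = \left(-13\right) \left(-38\right) - 1 = 494 - 1 = 493$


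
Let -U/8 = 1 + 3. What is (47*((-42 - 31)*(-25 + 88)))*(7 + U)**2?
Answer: -135095625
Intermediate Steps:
U = -32 (U = -8*(1 + 3) = -8*4 = -32)
(47*((-42 - 31)*(-25 + 88)))*(7 + U)**2 = (47*((-42 - 31)*(-25 + 88)))*(7 - 32)**2 = (47*(-73*63))*(-25)**2 = (47*(-4599))*625 = -216153*625 = -135095625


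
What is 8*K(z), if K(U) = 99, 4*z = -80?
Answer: 792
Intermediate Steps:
z = -20 (z = (1/4)*(-80) = -20)
8*K(z) = 8*99 = 792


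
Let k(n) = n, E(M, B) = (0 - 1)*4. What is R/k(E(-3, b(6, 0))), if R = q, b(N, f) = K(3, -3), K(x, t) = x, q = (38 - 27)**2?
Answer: -121/4 ≈ -30.250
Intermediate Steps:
q = 121 (q = 11**2 = 121)
b(N, f) = 3
E(M, B) = -4 (E(M, B) = -1*4 = -4)
R = 121
R/k(E(-3, b(6, 0))) = 121/(-4) = 121*(-1/4) = -121/4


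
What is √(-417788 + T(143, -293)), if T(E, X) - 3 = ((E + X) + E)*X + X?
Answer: I*√416027 ≈ 645.0*I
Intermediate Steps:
T(E, X) = 3 + X + X*(X + 2*E) (T(E, X) = 3 + (((E + X) + E)*X + X) = 3 + ((X + 2*E)*X + X) = 3 + (X*(X + 2*E) + X) = 3 + (X + X*(X + 2*E)) = 3 + X + X*(X + 2*E))
√(-417788 + T(143, -293)) = √(-417788 + (3 - 293 + (-293)² + 2*143*(-293))) = √(-417788 + (3 - 293 + 85849 - 83798)) = √(-417788 + 1761) = √(-416027) = I*√416027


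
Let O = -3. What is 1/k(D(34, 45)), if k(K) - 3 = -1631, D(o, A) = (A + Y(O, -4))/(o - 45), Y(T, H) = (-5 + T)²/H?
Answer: -1/1628 ≈ -0.00061425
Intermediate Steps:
Y(T, H) = (-5 + T)²/H
D(o, A) = (-16 + A)/(-45 + o) (D(o, A) = (A + (-5 - 3)²/(-4))/(o - 45) = (A - ¼*(-8)²)/(-45 + o) = (A - ¼*64)/(-45 + o) = (A - 16)/(-45 + o) = (-16 + A)/(-45 + o))
k(K) = -1628 (k(K) = 3 - 1631 = -1628)
1/k(D(34, 45)) = 1/(-1628) = -1/1628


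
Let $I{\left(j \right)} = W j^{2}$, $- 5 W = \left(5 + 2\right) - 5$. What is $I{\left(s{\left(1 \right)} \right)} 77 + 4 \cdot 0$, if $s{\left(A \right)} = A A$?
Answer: $- \frac{154}{5} \approx -30.8$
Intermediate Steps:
$s{\left(A \right)} = A^{2}$
$W = - \frac{2}{5}$ ($W = - \frac{\left(5 + 2\right) - 5}{5} = - \frac{7 - 5}{5} = \left(- \frac{1}{5}\right) 2 = - \frac{2}{5} \approx -0.4$)
$I{\left(j \right)} = - \frac{2 j^{2}}{5}$
$I{\left(s{\left(1 \right)} \right)} 77 + 4 \cdot 0 = - \frac{2 \left(1^{2}\right)^{2}}{5} \cdot 77 + 4 \cdot 0 = - \frac{2 \cdot 1^{2}}{5} \cdot 77 + 0 = \left(- \frac{2}{5}\right) 1 \cdot 77 + 0 = \left(- \frac{2}{5}\right) 77 + 0 = - \frac{154}{5} + 0 = - \frac{154}{5}$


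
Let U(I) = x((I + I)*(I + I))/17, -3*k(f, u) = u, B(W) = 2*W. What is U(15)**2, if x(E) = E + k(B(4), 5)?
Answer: 7263025/2601 ≈ 2792.4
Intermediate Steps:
k(f, u) = -u/3
x(E) = -5/3 + E (x(E) = E - 1/3*5 = E - 5/3 = -5/3 + E)
U(I) = -5/51 + 4*I**2/17 (U(I) = (-5/3 + (I + I)*(I + I))/17 = (-5/3 + (2*I)*(2*I))*(1/17) = (-5/3 + 4*I**2)*(1/17) = -5/51 + 4*I**2/17)
U(15)**2 = (-5/51 + (4/17)*15**2)**2 = (-5/51 + (4/17)*225)**2 = (-5/51 + 900/17)**2 = (2695/51)**2 = 7263025/2601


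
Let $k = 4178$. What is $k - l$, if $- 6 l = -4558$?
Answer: $\frac{10255}{3} \approx 3418.3$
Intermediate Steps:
$l = \frac{2279}{3}$ ($l = \left(- \frac{1}{6}\right) \left(-4558\right) = \frac{2279}{3} \approx 759.67$)
$k - l = 4178 - \frac{2279}{3} = \frac{10255}{3}$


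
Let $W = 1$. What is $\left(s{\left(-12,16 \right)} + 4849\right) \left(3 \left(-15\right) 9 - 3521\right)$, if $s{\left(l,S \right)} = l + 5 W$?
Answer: $-19009692$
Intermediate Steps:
$s{\left(l,S \right)} = 5 + l$ ($s{\left(l,S \right)} = l + 5 \cdot 1 = l + 5 = 5 + l$)
$\left(s{\left(-12,16 \right)} + 4849\right) \left(3 \left(-15\right) 9 - 3521\right) = \left(\left(5 - 12\right) + 4849\right) \left(3 \left(-15\right) 9 - 3521\right) = \left(-7 + 4849\right) \left(\left(-45\right) 9 - 3521\right) = 4842 \left(-405 - 3521\right) = 4842 \left(-3926\right) = -19009692$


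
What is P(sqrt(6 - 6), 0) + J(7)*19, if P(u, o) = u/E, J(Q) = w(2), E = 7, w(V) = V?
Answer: 38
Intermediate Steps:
J(Q) = 2
P(u, o) = u/7
P(sqrt(6 - 6), 0) + J(7)*19 = sqrt(6 - 6)/7 + 2*19 = sqrt(0)/7 + 38 = (1/7)*0 + 38 = 0 + 38 = 38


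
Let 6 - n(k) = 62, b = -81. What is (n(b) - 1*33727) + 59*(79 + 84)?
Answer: -24166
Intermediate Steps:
n(k) = -56 (n(k) = 6 - 1*62 = 6 - 62 = -56)
(n(b) - 1*33727) + 59*(79 + 84) = (-56 - 1*33727) + 59*(79 + 84) = (-56 - 33727) + 59*163 = -33783 + 9617 = -24166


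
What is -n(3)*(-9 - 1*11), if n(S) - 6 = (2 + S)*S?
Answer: 420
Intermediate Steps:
n(S) = 6 + S*(2 + S) (n(S) = 6 + (2 + S)*S = 6 + S*(2 + S))
-n(3)*(-9 - 1*11) = -(6 + 3² + 2*3)*(-9 - 1*11) = -(6 + 9 + 6)*(-9 - 11) = -21*(-20) = -1*(-420) = 420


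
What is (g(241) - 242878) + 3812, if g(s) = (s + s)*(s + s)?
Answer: -6742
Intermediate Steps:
g(s) = 4*s**2 (g(s) = (2*s)*(2*s) = 4*s**2)
(g(241) - 242878) + 3812 = (4*241**2 - 242878) + 3812 = (4*58081 - 242878) + 3812 = (232324 - 242878) + 3812 = -10554 + 3812 = -6742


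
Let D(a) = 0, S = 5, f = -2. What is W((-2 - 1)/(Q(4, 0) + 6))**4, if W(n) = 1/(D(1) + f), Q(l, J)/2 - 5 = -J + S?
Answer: 1/16 ≈ 0.062500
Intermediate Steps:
Q(l, J) = 20 - 2*J (Q(l, J) = 10 + 2*(-J + 5) = 10 + 2*(5 - J) = 10 + (10 - 2*J) = 20 - 2*J)
W(n) = -1/2 (W(n) = 1/(0 - 2) = 1/(-2) = -1/2)
W((-2 - 1)/(Q(4, 0) + 6))**4 = (-1/2)**4 = 1/16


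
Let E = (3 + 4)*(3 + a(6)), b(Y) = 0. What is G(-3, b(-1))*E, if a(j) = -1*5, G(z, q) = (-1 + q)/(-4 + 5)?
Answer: 14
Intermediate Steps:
G(z, q) = -1 + q (G(z, q) = (-1 + q)/1 = (-1 + q)*1 = -1 + q)
a(j) = -5
E = -14 (E = (3 + 4)*(3 - 5) = 7*(-2) = -14)
G(-3, b(-1))*E = (-1 + 0)*(-14) = -1*(-14) = 14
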